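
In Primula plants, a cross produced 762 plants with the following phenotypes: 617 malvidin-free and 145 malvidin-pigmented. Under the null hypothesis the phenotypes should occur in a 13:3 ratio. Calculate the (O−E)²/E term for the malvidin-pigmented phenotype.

0.032

Total ratio parts = 16. Expected numbers out of 762:
  malvidin-free: 762 × 13/16 = 619.125
  malvidin-pigmented: 762 × 3/16 = 142.875
Contribution of malvidin-pigmented: (145 − 142.875)² / 142.875 = 0.0316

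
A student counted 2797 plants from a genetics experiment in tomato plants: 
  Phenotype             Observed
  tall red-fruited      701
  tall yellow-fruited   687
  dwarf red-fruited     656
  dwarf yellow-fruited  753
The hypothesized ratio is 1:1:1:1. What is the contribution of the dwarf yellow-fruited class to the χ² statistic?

Total ratio parts = 4. Expected numbers out of 2797:
  tall red-fruited: 2797 × 1/4 = 699.25
  tall yellow-fruited: 2797 × 1/4 = 699.25
  dwarf red-fruited: 2797 × 1/4 = 699.25
  dwarf yellow-fruited: 2797 × 1/4 = 699.25
Contribution of dwarf yellow-fruited: (753 − 699.25)² / 699.25 = 4.1317

4.132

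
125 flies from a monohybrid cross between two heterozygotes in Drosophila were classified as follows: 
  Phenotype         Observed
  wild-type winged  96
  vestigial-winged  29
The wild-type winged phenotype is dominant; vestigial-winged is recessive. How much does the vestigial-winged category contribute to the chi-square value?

For a monohybrid cross between heterozygotes with complete dominance, the expected phenotypic ratio is 3:1.
Total ratio parts = 4. Expected numbers out of 125:
  wild-type winged: 125 × 3/4 = 93.75
  vestigial-winged: 125 × 1/4 = 31.25
Contribution of vestigial-winged: (29 − 31.25)² / 31.25 = 0.1620

0.162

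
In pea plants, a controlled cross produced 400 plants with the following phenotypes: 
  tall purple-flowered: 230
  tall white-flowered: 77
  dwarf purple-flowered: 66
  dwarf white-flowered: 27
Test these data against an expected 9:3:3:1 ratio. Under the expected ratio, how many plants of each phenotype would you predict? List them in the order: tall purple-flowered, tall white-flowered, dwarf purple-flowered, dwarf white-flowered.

Expected counts for N = 400 under a 9:3:3:1 ratio (total parts = 16):
  tall purple-flowered: 400 × 9/16 = 225
  tall white-flowered: 400 × 3/16 = 75
  dwarf purple-flowered: 400 × 3/16 = 75
  dwarf white-flowered: 400 × 1/16 = 25

225, 75, 75, 25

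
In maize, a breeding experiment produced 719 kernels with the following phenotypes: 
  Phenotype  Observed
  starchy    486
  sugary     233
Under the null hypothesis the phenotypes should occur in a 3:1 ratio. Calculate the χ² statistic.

21.033

Under the 3:1 hypothesis (Σ ratio = 4, N = 719):
  starchy: 719 × 3/4 = 539.25
  sugary: 719 × 1/4 = 179.75
χ² = Σ (O − E)² / E
  starchy: (486 − 539.25)² / 539.25 = 5.2583
  sugary: (233 − 179.75)² / 179.75 = 15.7750
χ² = 5.2583 + 15.7750 = 21.0333 ≈ 21.033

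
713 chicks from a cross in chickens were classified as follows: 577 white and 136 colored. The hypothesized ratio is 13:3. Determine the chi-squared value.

The 13:3 ratio has 16 parts, so with N = 713 the expected counts are:
  white: 713 × 13/16 = 579.3125
  colored: 713 × 3/16 = 133.6875
χ² = Σ (O − E)² / E
  white: (577 − 579.3125)² / 579.3125 = 0.0092
  colored: (136 − 133.6875)² / 133.6875 = 0.0400
χ² = 0.0092 + 0.0400 = 0.0492 ≈ 0.049

0.049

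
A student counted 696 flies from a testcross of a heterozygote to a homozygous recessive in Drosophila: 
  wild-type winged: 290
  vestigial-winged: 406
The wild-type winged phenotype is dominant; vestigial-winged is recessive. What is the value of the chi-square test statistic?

19.333

A testcross of a heterozygote (Aa × aa) gives a 1:1 phenotypic ratio.
Total ratio parts = 2. Expected numbers out of 696:
  wild-type winged: 696 × 1/2 = 348
  vestigial-winged: 696 × 1/2 = 348
χ² = Σ (O − E)² / E
  wild-type winged: (290 − 348)² / 348 = 9.6667
  vestigial-winged: (406 − 348)² / 348 = 9.6667
χ² = 9.6667 + 9.6667 = 19.3334 ≈ 19.333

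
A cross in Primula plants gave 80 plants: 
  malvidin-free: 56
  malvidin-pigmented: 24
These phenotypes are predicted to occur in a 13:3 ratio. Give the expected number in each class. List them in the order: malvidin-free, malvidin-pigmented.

65, 15

The 13:3 ratio has 16 parts, so with N = 80 the expected counts are:
  malvidin-free: 80 × 13/16 = 65
  malvidin-pigmented: 80 × 3/16 = 15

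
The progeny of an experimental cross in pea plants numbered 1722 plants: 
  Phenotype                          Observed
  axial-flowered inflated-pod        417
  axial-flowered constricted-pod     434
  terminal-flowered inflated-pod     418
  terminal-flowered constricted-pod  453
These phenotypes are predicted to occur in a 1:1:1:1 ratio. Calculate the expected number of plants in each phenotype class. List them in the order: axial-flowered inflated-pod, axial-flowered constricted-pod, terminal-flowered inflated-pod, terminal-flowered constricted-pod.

The 1:1:1:1 ratio has 4 parts, so with N = 1722 the expected counts are:
  axial-flowered inflated-pod: 1722 × 1/4 = 430.5
  axial-flowered constricted-pod: 1722 × 1/4 = 430.5
  terminal-flowered inflated-pod: 1722 × 1/4 = 430.5
  terminal-flowered constricted-pod: 1722 × 1/4 = 430.5

430.5, 430.5, 430.5, 430.5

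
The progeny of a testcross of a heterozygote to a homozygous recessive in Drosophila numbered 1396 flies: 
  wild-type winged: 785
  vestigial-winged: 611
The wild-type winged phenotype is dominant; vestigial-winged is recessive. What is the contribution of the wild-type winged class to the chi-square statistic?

A testcross of a heterozygote (Aa × aa) gives a 1:1 phenotypic ratio.
Total ratio parts = 2. Expected numbers out of 1396:
  wild-type winged: 1396 × 1/2 = 698
  vestigial-winged: 1396 × 1/2 = 698
Contribution of wild-type winged: (785 − 698)² / 698 = 10.8438

10.844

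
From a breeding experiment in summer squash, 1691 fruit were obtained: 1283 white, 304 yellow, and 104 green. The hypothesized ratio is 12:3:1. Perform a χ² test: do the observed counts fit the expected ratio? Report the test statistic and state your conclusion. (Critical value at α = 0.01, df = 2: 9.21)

The 12:3:1 ratio has 16 parts, so with N = 1691 the expected counts are:
  white: 1691 × 12/16 = 1268.25
  yellow: 1691 × 3/16 = 317.0625
  green: 1691 × 1/16 = 105.6875
χ² = Σ (O − E)² / E
  white: (1283 − 1268.25)² / 1268.25 = 0.1715
  yellow: (304 − 317.0625)² / 317.0625 = 0.5382
  green: (104 − 105.6875)² / 105.6875 = 0.0269
χ² = 0.1715 + 0.5382 + 0.0269 = 0.7366 ≈ 0.737
Degrees of freedom = 3 − 1 = 2; critical value at α = 0.01 is 9.21.
Since 0.737 < 9.21, we fail to reject the null hypothesis — the data are consistent with the 12:3:1 ratio.

0.737; consistent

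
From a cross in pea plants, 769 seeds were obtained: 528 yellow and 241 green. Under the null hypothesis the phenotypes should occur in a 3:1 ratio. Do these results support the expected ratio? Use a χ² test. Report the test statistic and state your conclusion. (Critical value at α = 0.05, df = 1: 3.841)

Expected counts for N = 769 under a 3:1 ratio (total parts = 4):
  yellow: 769 × 3/4 = 576.75
  green: 769 × 1/4 = 192.25
χ² = Σ (O − E)² / E
  yellow: (528 − 576.75)² / 576.75 = 4.1206
  green: (241 − 192.25)² / 192.25 = 12.3618
χ² = 4.1206 + 12.3618 = 16.4824 ≈ 16.482
Degrees of freedom = 2 − 1 = 1; critical value at α = 0.05 is 3.841.
Since 16.482 > 3.841, we reject the null hypothesis — the data do not fit the 3:1 ratio.

16.482; not consistent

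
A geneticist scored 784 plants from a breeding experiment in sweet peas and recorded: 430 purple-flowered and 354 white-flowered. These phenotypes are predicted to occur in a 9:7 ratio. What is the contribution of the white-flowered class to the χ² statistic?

Under the 9:7 hypothesis (Σ ratio = 16, N = 784):
  purple-flowered: 784 × 9/16 = 441
  white-flowered: 784 × 7/16 = 343
Contribution of white-flowered: (354 − 343)² / 343 = 0.3528

0.353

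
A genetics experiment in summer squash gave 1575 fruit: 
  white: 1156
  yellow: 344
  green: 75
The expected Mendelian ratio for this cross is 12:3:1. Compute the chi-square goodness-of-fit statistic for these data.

14.147

Under the 12:3:1 hypothesis (Σ ratio = 16, N = 1575):
  white: 1575 × 12/16 = 1181.25
  yellow: 1575 × 3/16 = 295.3125
  green: 1575 × 1/16 = 98.4375
χ² = Σ (O − E)² / E
  white: (1156 − 1181.25)² / 1181.25 = 0.5397
  yellow: (344 − 295.3125)² / 295.3125 = 8.0270
  green: (75 − 98.4375)² / 98.4375 = 5.5804
χ² = 0.5397 + 8.0270 + 5.5804 = 14.1471 ≈ 14.147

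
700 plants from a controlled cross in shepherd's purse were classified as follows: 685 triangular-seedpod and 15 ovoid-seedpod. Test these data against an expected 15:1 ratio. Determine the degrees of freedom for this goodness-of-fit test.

1

A goodness-of-fit test with 2 phenotype classes has df = 2 − 1 = 1.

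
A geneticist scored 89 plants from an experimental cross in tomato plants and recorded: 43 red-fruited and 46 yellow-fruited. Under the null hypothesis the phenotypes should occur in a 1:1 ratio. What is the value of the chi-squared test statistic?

0.101

Expected counts for N = 89 under a 1:1 ratio (total parts = 2):
  red-fruited: 89 × 1/2 = 44.5
  yellow-fruited: 89 × 1/2 = 44.5
χ² = Σ (O − E)² / E
  red-fruited: (43 − 44.5)² / 44.5 = 0.0506
  yellow-fruited: (46 − 44.5)² / 44.5 = 0.0506
χ² = 0.0506 + 0.0506 = 0.1012 ≈ 0.101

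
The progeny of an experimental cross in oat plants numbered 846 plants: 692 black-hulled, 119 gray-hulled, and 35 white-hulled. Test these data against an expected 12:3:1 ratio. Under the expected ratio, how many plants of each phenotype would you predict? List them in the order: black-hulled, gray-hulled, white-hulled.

634.5, 158.625, 52.875

Expected counts for N = 846 under a 12:3:1 ratio (total parts = 16):
  black-hulled: 846 × 12/16 = 634.5
  gray-hulled: 846 × 3/16 = 158.625
  white-hulled: 846 × 1/16 = 52.875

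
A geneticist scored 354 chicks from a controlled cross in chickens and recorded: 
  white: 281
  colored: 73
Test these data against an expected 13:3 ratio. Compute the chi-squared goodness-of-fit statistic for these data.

0.814

Expected counts for N = 354 under a 13:3 ratio (total parts = 16):
  white: 354 × 13/16 = 287.625
  colored: 354 × 3/16 = 66.375
χ² = Σ (O − E)² / E
  white: (281 − 287.625)² / 287.625 = 0.1526
  colored: (73 − 66.375)² / 66.375 = 0.6613
χ² = 0.1526 + 0.6613 = 0.8139 ≈ 0.814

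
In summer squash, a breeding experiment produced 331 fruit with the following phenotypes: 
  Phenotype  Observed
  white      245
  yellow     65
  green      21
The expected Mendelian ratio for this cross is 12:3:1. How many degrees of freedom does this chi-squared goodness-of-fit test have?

A goodness-of-fit test with 3 phenotype classes has df = 3 − 1 = 2.

2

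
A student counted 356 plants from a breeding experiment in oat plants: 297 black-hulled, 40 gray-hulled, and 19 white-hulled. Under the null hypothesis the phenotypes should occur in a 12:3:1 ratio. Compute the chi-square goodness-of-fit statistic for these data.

14.566

Expected counts for N = 356 under a 12:3:1 ratio (total parts = 16):
  black-hulled: 356 × 12/16 = 267
  gray-hulled: 356 × 3/16 = 66.75
  white-hulled: 356 × 1/16 = 22.25
χ² = Σ (O − E)² / E
  black-hulled: (297 − 267)² / 267 = 3.3708
  gray-hulled: (40 − 66.75)² / 66.75 = 10.7200
  white-hulled: (19 − 22.25)² / 22.25 = 0.4747
χ² = 3.3708 + 10.7200 + 0.4747 = 14.5655 ≈ 14.566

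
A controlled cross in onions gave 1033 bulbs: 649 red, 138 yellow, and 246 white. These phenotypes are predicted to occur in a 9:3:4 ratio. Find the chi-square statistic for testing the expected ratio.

24.535

Expected counts for N = 1033 under a 9:3:4 ratio (total parts = 16):
  red: 1033 × 9/16 = 581.0625
  yellow: 1033 × 3/16 = 193.6875
  white: 1033 × 4/16 = 258.25
χ² = Σ (O − E)² / E
  red: (649 − 581.0625)² / 581.0625 = 7.9432
  yellow: (138 − 193.6875)² / 193.6875 = 16.0108
  white: (246 − 258.25)² / 258.25 = 0.5811
χ² = 7.9432 + 16.0108 + 0.5811 = 24.5351 ≈ 24.535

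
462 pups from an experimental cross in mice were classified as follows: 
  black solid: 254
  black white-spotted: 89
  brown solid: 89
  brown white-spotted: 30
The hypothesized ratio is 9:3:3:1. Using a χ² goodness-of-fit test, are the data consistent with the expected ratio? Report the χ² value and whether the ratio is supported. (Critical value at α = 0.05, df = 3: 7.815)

Under the 9:3:3:1 hypothesis (Σ ratio = 16, N = 462):
  black solid: 462 × 9/16 = 259.875
  black white-spotted: 462 × 3/16 = 86.625
  brown solid: 462 × 3/16 = 86.625
  brown white-spotted: 462 × 1/16 = 28.875
χ² = Σ (O − E)² / E
  black solid: (254 − 259.875)² / 259.875 = 0.1328
  black white-spotted: (89 − 86.625)² / 86.625 = 0.0651
  brown solid: (89 − 86.625)² / 86.625 = 0.0651
  brown white-spotted: (30 − 28.875)² / 28.875 = 0.0438
χ² = 0.1328 + 0.0651 + 0.0651 + 0.0438 = 0.3068 ≈ 0.307
Degrees of freedom = 4 − 1 = 3; critical value at α = 0.05 is 7.815.
Since 0.307 < 7.815, we fail to reject the null hypothesis — the data are consistent with the 9:3:3:1 ratio.

0.307; consistent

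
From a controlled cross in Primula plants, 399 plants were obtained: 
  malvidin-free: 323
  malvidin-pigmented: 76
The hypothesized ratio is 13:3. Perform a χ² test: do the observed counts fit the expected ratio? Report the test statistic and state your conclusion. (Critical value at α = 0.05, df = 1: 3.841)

0.023; consistent

The 13:3 ratio has 16 parts, so with N = 399 the expected counts are:
  malvidin-free: 399 × 13/16 = 324.1875
  malvidin-pigmented: 399 × 3/16 = 74.8125
χ² = Σ (O − E)² / E
  malvidin-free: (323 − 324.1875)² / 324.1875 = 0.0043
  malvidin-pigmented: (76 − 74.8125)² / 74.8125 = 0.0188
χ² = 0.0043 + 0.0188 = 0.0231 ≈ 0.023
Degrees of freedom = 2 − 1 = 1; critical value at α = 0.05 is 3.841.
Since 0.023 < 3.841, we fail to reject the null hypothesis — the data are consistent with the 13:3 ratio.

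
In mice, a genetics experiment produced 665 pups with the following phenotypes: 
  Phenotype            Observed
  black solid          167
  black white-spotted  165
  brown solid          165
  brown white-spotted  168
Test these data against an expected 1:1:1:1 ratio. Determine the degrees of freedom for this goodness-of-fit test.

3

A goodness-of-fit test with 4 phenotype classes has df = 4 − 1 = 3.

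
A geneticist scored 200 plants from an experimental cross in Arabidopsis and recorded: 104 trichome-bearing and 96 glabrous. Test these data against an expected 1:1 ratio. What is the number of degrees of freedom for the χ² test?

1

A goodness-of-fit test with 2 phenotype classes has df = 2 − 1 = 1.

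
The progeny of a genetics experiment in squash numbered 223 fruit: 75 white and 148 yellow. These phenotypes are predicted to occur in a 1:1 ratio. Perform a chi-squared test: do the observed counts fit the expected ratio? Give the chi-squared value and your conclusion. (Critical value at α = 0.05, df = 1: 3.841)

23.897; not consistent

The 1:1 ratio has 2 parts, so with N = 223 the expected counts are:
  white: 223 × 1/2 = 111.5
  yellow: 223 × 1/2 = 111.5
χ² = Σ (O − E)² / E
  white: (75 − 111.5)² / 111.5 = 11.9484
  yellow: (148 − 111.5)² / 111.5 = 11.9484
χ² = 11.9484 + 11.9484 = 23.8968 ≈ 23.897
Degrees of freedom = 2 − 1 = 1; critical value at α = 0.05 is 3.841.
Since 23.897 > 3.841, we reject the null hypothesis — the data do not fit the 1:1 ratio.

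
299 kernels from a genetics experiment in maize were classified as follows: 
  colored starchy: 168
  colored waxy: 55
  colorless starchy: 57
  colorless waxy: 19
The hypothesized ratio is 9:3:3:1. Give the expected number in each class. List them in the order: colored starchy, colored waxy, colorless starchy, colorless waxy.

168.1875, 56.0625, 56.0625, 18.6875

The 9:3:3:1 ratio has 16 parts, so with N = 299 the expected counts are:
  colored starchy: 299 × 9/16 = 168.1875
  colored waxy: 299 × 3/16 = 56.0625
  colorless starchy: 299 × 3/16 = 56.0625
  colorless waxy: 299 × 1/16 = 18.6875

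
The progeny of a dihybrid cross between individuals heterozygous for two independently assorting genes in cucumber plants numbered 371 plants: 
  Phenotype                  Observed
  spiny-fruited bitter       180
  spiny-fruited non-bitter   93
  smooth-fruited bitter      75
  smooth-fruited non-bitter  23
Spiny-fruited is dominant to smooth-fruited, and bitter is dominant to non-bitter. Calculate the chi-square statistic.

A dihybrid F₂ with independent assortment and complete dominance at both loci gives a 9:3:3:1 phenotypic ratio.
The 9:3:3:1 ratio has 16 parts, so with N = 371 the expected counts are:
  spiny-fruited bitter: 371 × 9/16 = 208.6875
  spiny-fruited non-bitter: 371 × 3/16 = 69.5625
  smooth-fruited bitter: 371 × 3/16 = 69.5625
  smooth-fruited non-bitter: 371 × 1/16 = 23.1875
χ² = Σ (O − E)² / E
  spiny-fruited bitter: (180 − 208.6875)² / 208.6875 = 3.9436
  spiny-fruited non-bitter: (93 − 69.5625)² / 69.5625 = 7.8967
  smooth-fruited bitter: (75 − 69.5625)² / 69.5625 = 0.4250
  smooth-fruited non-bitter: (23 − 23.1875)² / 23.1875 = 0.0015
χ² = 3.9436 + 7.8967 + 0.4250 + 0.0015 = 12.2668 ≈ 12.267

12.267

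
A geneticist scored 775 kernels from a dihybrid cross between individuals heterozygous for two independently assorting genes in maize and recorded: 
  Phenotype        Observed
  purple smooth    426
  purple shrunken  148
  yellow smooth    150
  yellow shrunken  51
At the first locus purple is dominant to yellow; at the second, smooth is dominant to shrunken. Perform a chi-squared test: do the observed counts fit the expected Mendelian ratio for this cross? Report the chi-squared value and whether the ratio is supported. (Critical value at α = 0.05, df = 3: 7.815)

A dihybrid F₂ with independent assortment and complete dominance at both loci gives a 9:3:3:1 phenotypic ratio.
Expected counts for N = 775 under a 9:3:3:1 ratio (total parts = 16):
  purple smooth: 775 × 9/16 = 435.9375
  purple shrunken: 775 × 3/16 = 145.3125
  yellow smooth: 775 × 3/16 = 145.3125
  yellow shrunken: 775 × 1/16 = 48.4375
χ² = Σ (O − E)² / E
  purple smooth: (426 − 435.9375)² / 435.9375 = 0.2265
  purple shrunken: (148 − 145.3125)² / 145.3125 = 0.0497
  yellow smooth: (150 − 145.3125)² / 145.3125 = 0.1512
  yellow shrunken: (51 − 48.4375)² / 48.4375 = 0.1356
χ² = 0.2265 + 0.0497 + 0.1512 + 0.1356 = 0.563
Degrees of freedom = 4 − 1 = 3; critical value at α = 0.05 is 7.815.
Since 0.563 < 7.815, we fail to reject the null hypothesis — the data are consistent with the 9:3:3:1 ratio.

0.563; consistent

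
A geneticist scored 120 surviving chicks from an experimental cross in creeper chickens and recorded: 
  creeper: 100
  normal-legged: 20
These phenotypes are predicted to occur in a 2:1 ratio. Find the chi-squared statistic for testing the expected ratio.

15.000

Total ratio parts = 3. Expected numbers out of 120:
  creeper: 120 × 2/3 = 80
  normal-legged: 120 × 1/3 = 40
χ² = Σ (O − E)² / E
  creeper: (100 − 80)² / 80 = 5.0000
  normal-legged: (20 − 40)² / 40 = 10.0000
χ² = 5.0000 + 10.0000 = 15.000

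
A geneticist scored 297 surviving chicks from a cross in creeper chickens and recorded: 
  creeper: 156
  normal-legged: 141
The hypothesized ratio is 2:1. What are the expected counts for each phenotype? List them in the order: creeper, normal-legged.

Total ratio parts = 3. Expected numbers out of 297:
  creeper: 297 × 2/3 = 198
  normal-legged: 297 × 1/3 = 99

198, 99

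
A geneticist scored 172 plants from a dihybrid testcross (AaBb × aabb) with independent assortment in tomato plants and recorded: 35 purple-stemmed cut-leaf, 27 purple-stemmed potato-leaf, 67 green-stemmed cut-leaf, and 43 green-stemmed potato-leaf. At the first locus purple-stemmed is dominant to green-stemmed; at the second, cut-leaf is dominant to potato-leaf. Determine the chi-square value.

A dihybrid testcross with independent assortment gives a 1:1:1:1 ratio.
Expected counts for N = 172 under a 1:1:1:1 ratio (total parts = 4):
  purple-stemmed cut-leaf: 172 × 1/4 = 43
  purple-stemmed potato-leaf: 172 × 1/4 = 43
  green-stemmed cut-leaf: 172 × 1/4 = 43
  green-stemmed potato-leaf: 172 × 1/4 = 43
χ² = Σ (O − E)² / E
  purple-stemmed cut-leaf: (35 − 43)² / 43 = 1.4884
  purple-stemmed potato-leaf: (27 − 43)² / 43 = 5.9535
  green-stemmed cut-leaf: (67 − 43)² / 43 = 13.3953
  green-stemmed potato-leaf: (43 − 43)² / 43 = 0.0000
χ² = 1.4884 + 5.9535 + 13.3953 + 0.0000 = 20.8372 ≈ 20.837

20.837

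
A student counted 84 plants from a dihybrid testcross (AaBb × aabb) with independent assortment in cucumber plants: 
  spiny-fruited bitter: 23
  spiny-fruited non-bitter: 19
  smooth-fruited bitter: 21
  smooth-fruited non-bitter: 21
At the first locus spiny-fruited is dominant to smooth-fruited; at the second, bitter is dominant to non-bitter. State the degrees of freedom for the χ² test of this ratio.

A dihybrid testcross with independent assortment gives a 1:1:1:1 ratio.
A goodness-of-fit test with 4 phenotype classes has df = 4 − 1 = 3.

3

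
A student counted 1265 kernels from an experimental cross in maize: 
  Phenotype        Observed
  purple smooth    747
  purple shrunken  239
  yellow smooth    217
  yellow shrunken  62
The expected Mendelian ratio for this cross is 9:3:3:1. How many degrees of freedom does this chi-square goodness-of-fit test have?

A goodness-of-fit test with 4 phenotype classes has df = 4 − 1 = 3.

3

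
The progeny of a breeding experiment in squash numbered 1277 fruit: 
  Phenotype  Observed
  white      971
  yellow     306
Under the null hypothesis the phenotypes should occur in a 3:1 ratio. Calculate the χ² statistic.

Under the 3:1 hypothesis (Σ ratio = 4, N = 1277):
  white: 1277 × 3/4 = 957.75
  yellow: 1277 × 1/4 = 319.25
χ² = Σ (O − E)² / E
  white: (971 − 957.75)² / 957.75 = 0.1833
  yellow: (306 − 319.25)² / 319.25 = 0.5499
χ² = 0.1833 + 0.5499 = 0.7332 ≈ 0.733

0.733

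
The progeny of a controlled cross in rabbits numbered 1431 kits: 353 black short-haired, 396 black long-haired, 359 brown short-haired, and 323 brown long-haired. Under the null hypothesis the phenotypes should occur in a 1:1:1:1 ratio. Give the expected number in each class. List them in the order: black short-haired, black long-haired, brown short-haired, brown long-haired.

357.75, 357.75, 357.75, 357.75

The 1:1:1:1 ratio has 4 parts, so with N = 1431 the expected counts are:
  black short-haired: 1431 × 1/4 = 357.75
  black long-haired: 1431 × 1/4 = 357.75
  brown short-haired: 1431 × 1/4 = 357.75
  brown long-haired: 1431 × 1/4 = 357.75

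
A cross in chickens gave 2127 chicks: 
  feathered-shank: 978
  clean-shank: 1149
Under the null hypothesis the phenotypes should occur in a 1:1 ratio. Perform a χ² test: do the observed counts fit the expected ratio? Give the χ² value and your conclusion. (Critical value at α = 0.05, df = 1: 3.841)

13.748; not consistent

Under the 1:1 hypothesis (Σ ratio = 2, N = 2127):
  feathered-shank: 2127 × 1/2 = 1063.5
  clean-shank: 2127 × 1/2 = 1063.5
χ² = Σ (O − E)² / E
  feathered-shank: (978 − 1063.5)² / 1063.5 = 6.8738
  clean-shank: (1149 − 1063.5)² / 1063.5 = 6.8738
χ² = 6.8738 + 6.8738 = 13.7476 ≈ 13.748
Degrees of freedom = 2 − 1 = 1; critical value at α = 0.05 is 3.841.
Since 13.748 > 3.841, we reject the null hypothesis — the data do not fit the 1:1 ratio.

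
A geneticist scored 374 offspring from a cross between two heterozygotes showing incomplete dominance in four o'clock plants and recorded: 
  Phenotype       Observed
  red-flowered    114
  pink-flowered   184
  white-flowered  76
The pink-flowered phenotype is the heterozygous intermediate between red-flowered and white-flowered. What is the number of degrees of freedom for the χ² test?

2

With incomplete dominance, a heterozygote × heterozygote cross gives a 1:2:1 phenotypic ratio.
A goodness-of-fit test with 3 phenotype classes has df = 3 − 1 = 2.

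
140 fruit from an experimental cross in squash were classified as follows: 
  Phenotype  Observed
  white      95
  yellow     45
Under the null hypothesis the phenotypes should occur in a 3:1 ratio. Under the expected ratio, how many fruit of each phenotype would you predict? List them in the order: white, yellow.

The 3:1 ratio has 4 parts, so with N = 140 the expected counts are:
  white: 140 × 3/4 = 105
  yellow: 140 × 1/4 = 35

105, 35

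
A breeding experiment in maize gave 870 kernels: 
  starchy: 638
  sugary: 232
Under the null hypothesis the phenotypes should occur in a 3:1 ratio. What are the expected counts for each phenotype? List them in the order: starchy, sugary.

652.5, 217.5

The 3:1 ratio has 4 parts, so with N = 870 the expected counts are:
  starchy: 870 × 3/4 = 652.5
  sugary: 870 × 1/4 = 217.5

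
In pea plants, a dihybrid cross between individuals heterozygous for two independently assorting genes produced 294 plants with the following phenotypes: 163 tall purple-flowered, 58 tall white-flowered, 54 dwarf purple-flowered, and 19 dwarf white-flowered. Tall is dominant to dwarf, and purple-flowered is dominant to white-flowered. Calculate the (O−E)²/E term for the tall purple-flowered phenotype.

A dihybrid F₂ with independent assortment and complete dominance at both loci gives a 9:3:3:1 phenotypic ratio.
Expected counts for N = 294 under a 9:3:3:1 ratio (total parts = 16):
  tall purple-flowered: 294 × 9/16 = 165.375
  tall white-flowered: 294 × 3/16 = 55.125
  dwarf purple-flowered: 294 × 3/16 = 55.125
  dwarf white-flowered: 294 × 1/16 = 18.375
Contribution of tall purple-flowered: (163 − 165.375)² / 165.375 = 0.0341

0.034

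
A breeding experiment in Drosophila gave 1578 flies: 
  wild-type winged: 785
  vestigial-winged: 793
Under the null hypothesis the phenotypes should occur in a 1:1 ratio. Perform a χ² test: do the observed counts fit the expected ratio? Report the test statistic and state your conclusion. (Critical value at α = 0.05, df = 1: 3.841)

Total ratio parts = 2. Expected numbers out of 1578:
  wild-type winged: 1578 × 1/2 = 789
  vestigial-winged: 1578 × 1/2 = 789
χ² = Σ (O − E)² / E
  wild-type winged: (785 − 789)² / 789 = 0.0203
  vestigial-winged: (793 − 789)² / 789 = 0.0203
χ² = 0.0203 + 0.0203 = 0.0406 ≈ 0.041
Degrees of freedom = 2 − 1 = 1; critical value at α = 0.05 is 3.841.
Since 0.041 < 3.841, we fail to reject the null hypothesis — the data are consistent with the 1:1 ratio.

0.041; consistent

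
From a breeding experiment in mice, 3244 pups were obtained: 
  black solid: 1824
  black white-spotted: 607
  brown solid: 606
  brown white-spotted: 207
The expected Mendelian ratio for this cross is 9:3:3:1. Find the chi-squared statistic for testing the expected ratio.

0.100

Total ratio parts = 16. Expected numbers out of 3244:
  black solid: 3244 × 9/16 = 1824.75
  black white-spotted: 3244 × 3/16 = 608.25
  brown solid: 3244 × 3/16 = 608.25
  brown white-spotted: 3244 × 1/16 = 202.75
χ² = Σ (O − E)² / E
  black solid: (1824 − 1824.75)² / 1824.75 = 0.0003
  black white-spotted: (607 − 608.25)² / 608.25 = 0.0026
  brown solid: (606 − 608.25)² / 608.25 = 0.0083
  brown white-spotted: (207 − 202.75)² / 202.75 = 0.0891
χ² = 0.0003 + 0.0026 + 0.0083 + 0.0891 = 0.1003 ≈ 0.100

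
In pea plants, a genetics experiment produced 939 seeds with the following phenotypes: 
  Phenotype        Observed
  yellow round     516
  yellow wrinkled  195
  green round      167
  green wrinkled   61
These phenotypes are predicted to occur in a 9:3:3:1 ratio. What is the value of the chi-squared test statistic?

The 9:3:3:1 ratio has 16 parts, so with N = 939 the expected counts are:
  yellow round: 939 × 9/16 = 528.1875
  yellow wrinkled: 939 × 3/16 = 176.0625
  green round: 939 × 3/16 = 176.0625
  green wrinkled: 939 × 1/16 = 58.6875
χ² = Σ (O − E)² / E
  yellow round: (516 − 528.1875)² / 528.1875 = 0.2812
  yellow wrinkled: (195 − 176.0625)² / 176.0625 = 2.0369
  green round: (167 − 176.0625)² / 176.0625 = 0.4665
  green wrinkled: (61 − 58.6875)² / 58.6875 = 0.0911
χ² = 0.2812 + 2.0369 + 0.4665 + 0.0911 = 2.8757 ≈ 2.876

2.876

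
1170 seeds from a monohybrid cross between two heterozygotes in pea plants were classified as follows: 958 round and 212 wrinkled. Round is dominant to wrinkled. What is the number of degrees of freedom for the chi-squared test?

1

For a monohybrid cross between heterozygotes with complete dominance, the expected phenotypic ratio is 3:1.
A goodness-of-fit test with 2 phenotype classes has df = 2 − 1 = 1.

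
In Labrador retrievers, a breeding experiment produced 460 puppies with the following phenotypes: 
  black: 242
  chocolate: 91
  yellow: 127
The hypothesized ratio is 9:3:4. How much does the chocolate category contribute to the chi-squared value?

Under the 9:3:4 hypothesis (Σ ratio = 16, N = 460):
  black: 460 × 9/16 = 258.75
  chocolate: 460 × 3/16 = 86.25
  yellow: 460 × 4/16 = 115
Contribution of chocolate: (91 − 86.25)² / 86.25 = 0.2616

0.262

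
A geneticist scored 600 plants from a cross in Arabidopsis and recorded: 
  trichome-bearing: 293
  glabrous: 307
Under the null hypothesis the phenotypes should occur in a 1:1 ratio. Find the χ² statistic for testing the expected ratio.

0.327

Under the 1:1 hypothesis (Σ ratio = 2, N = 600):
  trichome-bearing: 600 × 1/2 = 300
  glabrous: 600 × 1/2 = 300
χ² = Σ (O − E)² / E
  trichome-bearing: (293 − 300)² / 300 = 0.1633
  glabrous: (307 − 300)² / 300 = 0.1633
χ² = 0.1633 + 0.1633 = 0.3266 ≈ 0.327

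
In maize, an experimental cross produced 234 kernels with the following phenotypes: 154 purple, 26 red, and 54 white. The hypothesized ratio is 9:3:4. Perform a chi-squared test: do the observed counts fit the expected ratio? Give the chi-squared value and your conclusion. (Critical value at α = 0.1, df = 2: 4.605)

11.432; not consistent

Under the 9:3:4 hypothesis (Σ ratio = 16, N = 234):
  purple: 234 × 9/16 = 131.625
  red: 234 × 3/16 = 43.875
  white: 234 × 4/16 = 58.5
χ² = Σ (O − E)² / E
  purple: (154 − 131.625)² / 131.625 = 3.8035
  red: (26 − 43.875)² / 43.875 = 7.2824
  white: (54 − 58.5)² / 58.5 = 0.3462
χ² = 3.8035 + 7.2824 + 0.3462 = 11.4321 ≈ 11.432
Degrees of freedom = 3 − 1 = 2; critical value at α = 0.1 is 4.605.
Since 11.432 > 4.605, we reject the null hypothesis — the data do not fit the 9:3:4 ratio.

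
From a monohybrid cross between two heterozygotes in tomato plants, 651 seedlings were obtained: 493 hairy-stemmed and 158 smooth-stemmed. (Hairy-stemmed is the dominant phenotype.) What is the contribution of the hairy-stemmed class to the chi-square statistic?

0.046

For a monohybrid cross between heterozygotes with complete dominance, the expected phenotypic ratio is 3:1.
Expected counts for N = 651 under a 3:1 ratio (total parts = 4):
  hairy-stemmed: 651 × 3/4 = 488.25
  smooth-stemmed: 651 × 1/4 = 162.75
Contribution of hairy-stemmed: (493 − 488.25)² / 488.25 = 0.0462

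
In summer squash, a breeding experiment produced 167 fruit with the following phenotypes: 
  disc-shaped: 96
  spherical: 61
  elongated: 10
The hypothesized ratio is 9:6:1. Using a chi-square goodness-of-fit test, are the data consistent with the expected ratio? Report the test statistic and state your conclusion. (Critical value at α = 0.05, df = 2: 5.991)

Total ratio parts = 16. Expected numbers out of 167:
  disc-shaped: 167 × 9/16 = 93.9375
  spherical: 167 × 6/16 = 62.625
  elongated: 167 × 1/16 = 10.4375
χ² = Σ (O − E)² / E
  disc-shaped: (96 − 93.9375)² / 93.9375 = 0.0453
  spherical: (61 − 62.625)² / 62.625 = 0.0422
  elongated: (10 − 10.4375)² / 10.4375 = 0.0183
χ² = 0.0453 + 0.0422 + 0.0183 = 0.1058 ≈ 0.106
Degrees of freedom = 3 − 1 = 2; critical value at α = 0.05 is 5.991.
Since 0.106 < 5.991, we fail to reject the null hypothesis — the data are consistent with the 9:6:1 ratio.

0.106; consistent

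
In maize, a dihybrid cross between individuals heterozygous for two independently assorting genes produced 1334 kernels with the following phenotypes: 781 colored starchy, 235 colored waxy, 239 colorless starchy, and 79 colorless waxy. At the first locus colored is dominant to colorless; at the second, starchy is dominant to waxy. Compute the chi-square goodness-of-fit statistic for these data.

A dihybrid F₂ with independent assortment and complete dominance at both loci gives a 9:3:3:1 phenotypic ratio.
Expected counts for N = 1334 under a 9:3:3:1 ratio (total parts = 16):
  colored starchy: 1334 × 9/16 = 750.375
  colored waxy: 1334 × 3/16 = 250.125
  colorless starchy: 1334 × 3/16 = 250.125
  colorless waxy: 1334 × 1/16 = 83.375
χ² = Σ (O − E)² / E
  colored starchy: (781 − 750.375)² / 750.375 = 1.2499
  colored waxy: (235 − 250.125)² / 250.125 = 0.9146
  colorless starchy: (239 − 250.125)² / 250.125 = 0.4948
  colorless waxy: (79 − 83.375)² / 83.375 = 0.2296
χ² = 1.2499 + 0.9146 + 0.4948 + 0.2296 = 2.8889 ≈ 2.889

2.889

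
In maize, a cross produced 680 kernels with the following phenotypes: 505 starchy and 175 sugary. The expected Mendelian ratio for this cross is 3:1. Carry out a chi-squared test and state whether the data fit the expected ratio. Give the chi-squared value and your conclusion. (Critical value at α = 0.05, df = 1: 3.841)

0.196; consistent

Under the 3:1 hypothesis (Σ ratio = 4, N = 680):
  starchy: 680 × 3/4 = 510
  sugary: 680 × 1/4 = 170
χ² = Σ (O − E)² / E
  starchy: (505 − 510)² / 510 = 0.0490
  sugary: (175 − 170)² / 170 = 0.1471
χ² = 0.0490 + 0.1471 = 0.1961 ≈ 0.196
Degrees of freedom = 2 − 1 = 1; critical value at α = 0.05 is 3.841.
Since 0.196 < 3.841, we fail to reject the null hypothesis — the data are consistent with the 3:1 ratio.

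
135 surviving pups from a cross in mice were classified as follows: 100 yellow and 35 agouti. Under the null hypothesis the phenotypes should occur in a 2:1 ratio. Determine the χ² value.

Expected counts for N = 135 under a 2:1 ratio (total parts = 3):
  yellow: 135 × 2/3 = 90
  agouti: 135 × 1/3 = 45
χ² = Σ (O − E)² / E
  yellow: (100 − 90)² / 90 = 1.1111
  agouti: (35 − 45)² / 45 = 2.2222
χ² = 1.1111 + 2.2222 = 3.3333 ≈ 3.333

3.333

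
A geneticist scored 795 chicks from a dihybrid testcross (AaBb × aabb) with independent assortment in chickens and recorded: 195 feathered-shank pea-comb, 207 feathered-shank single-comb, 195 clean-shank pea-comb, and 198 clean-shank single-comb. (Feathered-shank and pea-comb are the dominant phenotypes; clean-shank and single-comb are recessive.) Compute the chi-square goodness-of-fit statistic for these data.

0.487

A dihybrid testcross with independent assortment gives a 1:1:1:1 ratio.
The 1:1:1:1 ratio has 4 parts, so with N = 795 the expected counts are:
  feathered-shank pea-comb: 795 × 1/4 = 198.75
  feathered-shank single-comb: 795 × 1/4 = 198.75
  clean-shank pea-comb: 795 × 1/4 = 198.75
  clean-shank single-comb: 795 × 1/4 = 198.75
χ² = Σ (O − E)² / E
  feathered-shank pea-comb: (195 − 198.75)² / 198.75 = 0.0708
  feathered-shank single-comb: (207 − 198.75)² / 198.75 = 0.3425
  clean-shank pea-comb: (195 − 198.75)² / 198.75 = 0.0708
  clean-shank single-comb: (198 − 198.75)² / 198.75 = 0.0028
χ² = 0.0708 + 0.3425 + 0.0708 + 0.0028 = 0.4869 ≈ 0.487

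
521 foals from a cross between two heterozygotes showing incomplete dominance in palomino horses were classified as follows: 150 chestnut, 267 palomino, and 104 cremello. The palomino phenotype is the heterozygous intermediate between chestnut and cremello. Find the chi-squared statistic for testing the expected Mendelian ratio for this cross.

8.447

With incomplete dominance, a heterozygote × heterozygote cross gives a 1:2:1 phenotypic ratio.
Under the 1:2:1 hypothesis (Σ ratio = 4, N = 521):
  chestnut: 521 × 1/4 = 130.25
  palomino: 521 × 2/4 = 260.5
  cremello: 521 × 1/4 = 130.25
χ² = Σ (O − E)² / E
  chestnut: (150 − 130.25)² / 130.25 = 2.9947
  palomino: (267 − 260.5)² / 260.5 = 0.1622
  cremello: (104 − 130.25)² / 130.25 = 5.2903
χ² = 2.9947 + 0.1622 + 5.2903 = 8.4472 ≈ 8.447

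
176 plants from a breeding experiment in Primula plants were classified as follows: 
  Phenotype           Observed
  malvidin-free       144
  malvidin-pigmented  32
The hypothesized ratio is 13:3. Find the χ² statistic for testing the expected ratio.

Expected counts for N = 176 under a 13:3 ratio (total parts = 16):
  malvidin-free: 176 × 13/16 = 143
  malvidin-pigmented: 176 × 3/16 = 33
χ² = Σ (O − E)² / E
  malvidin-free: (144 − 143)² / 143 = 0.0070
  malvidin-pigmented: (32 − 33)² / 33 = 0.0303
χ² = 0.0070 + 0.0303 = 0.0373 ≈ 0.037

0.037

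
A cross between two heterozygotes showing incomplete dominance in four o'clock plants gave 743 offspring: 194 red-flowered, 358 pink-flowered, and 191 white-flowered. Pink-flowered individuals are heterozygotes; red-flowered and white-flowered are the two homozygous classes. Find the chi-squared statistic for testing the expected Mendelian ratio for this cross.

With incomplete dominance, a heterozygote × heterozygote cross gives a 1:2:1 phenotypic ratio.
Total ratio parts = 4. Expected numbers out of 743:
  red-flowered: 743 × 1/4 = 185.75
  pink-flowered: 743 × 2/4 = 371.5
  white-flowered: 743 × 1/4 = 185.75
χ² = Σ (O − E)² / E
  red-flowered: (194 − 185.75)² / 185.75 = 0.3664
  pink-flowered: (358 − 371.5)² / 371.5 = 0.4906
  white-flowered: (191 − 185.75)² / 185.75 = 0.1484
χ² = 0.3664 + 0.4906 + 0.1484 = 1.0054 ≈ 1.005

1.005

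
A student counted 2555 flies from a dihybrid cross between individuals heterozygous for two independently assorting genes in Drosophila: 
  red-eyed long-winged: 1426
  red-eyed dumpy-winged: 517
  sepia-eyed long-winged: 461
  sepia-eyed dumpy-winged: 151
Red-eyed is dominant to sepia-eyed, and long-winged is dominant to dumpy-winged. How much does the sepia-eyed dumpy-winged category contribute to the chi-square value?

A dihybrid F₂ with independent assortment and complete dominance at both loci gives a 9:3:3:1 phenotypic ratio.
The 9:3:3:1 ratio has 16 parts, so with N = 2555 the expected counts are:
  red-eyed long-winged: 2555 × 9/16 = 1437.1875
  red-eyed dumpy-winged: 2555 × 3/16 = 479.0625
  sepia-eyed long-winged: 2555 × 3/16 = 479.0625
  sepia-eyed dumpy-winged: 2555 × 1/16 = 159.6875
Contribution of sepia-eyed dumpy-winged: (151 − 159.6875)² / 159.6875 = 0.4726

0.473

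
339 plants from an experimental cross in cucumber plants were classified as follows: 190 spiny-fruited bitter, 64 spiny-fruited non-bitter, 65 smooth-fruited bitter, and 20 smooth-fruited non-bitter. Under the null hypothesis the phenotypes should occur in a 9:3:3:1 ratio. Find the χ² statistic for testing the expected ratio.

Total ratio parts = 16. Expected numbers out of 339:
  spiny-fruited bitter: 339 × 9/16 = 190.6875
  spiny-fruited non-bitter: 339 × 3/16 = 63.5625
  smooth-fruited bitter: 339 × 3/16 = 63.5625
  smooth-fruited non-bitter: 339 × 1/16 = 21.1875
χ² = Σ (O − E)² / E
  spiny-fruited bitter: (190 − 190.6875)² / 190.6875 = 0.0025
  spiny-fruited non-bitter: (64 − 63.5625)² / 63.5625 = 0.0030
  smooth-fruited bitter: (65 − 63.5625)² / 63.5625 = 0.0325
  smooth-fruited non-bitter: (20 − 21.1875)² / 21.1875 = 0.0666
χ² = 0.0025 + 0.0030 + 0.0325 + 0.0666 = 0.1046 ≈ 0.105

0.105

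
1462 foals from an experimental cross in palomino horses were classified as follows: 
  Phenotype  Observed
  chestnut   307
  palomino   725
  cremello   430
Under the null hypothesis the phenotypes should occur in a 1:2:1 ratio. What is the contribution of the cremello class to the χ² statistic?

11.382

Total ratio parts = 4. Expected numbers out of 1462:
  chestnut: 1462 × 1/4 = 365.5
  palomino: 1462 × 2/4 = 731
  cremello: 1462 × 1/4 = 365.5
Contribution of cremello: (430 − 365.5)² / 365.5 = 11.3824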